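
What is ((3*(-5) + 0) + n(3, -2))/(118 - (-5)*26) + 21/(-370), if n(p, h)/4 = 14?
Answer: 4981/45880 ≈ 0.10857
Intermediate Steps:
n(p, h) = 56 (n(p, h) = 4*14 = 56)
((3*(-5) + 0) + n(3, -2))/(118 - (-5)*26) + 21/(-370) = ((3*(-5) + 0) + 56)/(118 - (-5)*26) + 21/(-370) = ((-15 + 0) + 56)/(118 - 1*(-130)) + 21*(-1/370) = (-15 + 56)/(118 + 130) - 21/370 = 41/248 - 21/370 = 4981/45880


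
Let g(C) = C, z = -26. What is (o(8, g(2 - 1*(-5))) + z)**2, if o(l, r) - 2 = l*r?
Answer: 1024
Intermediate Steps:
o(l, r) = 2 + l*r
(o(8, g(2 - 1*(-5))) + z)**2 = ((2 + 8*(2 - 1*(-5))) - 26)**2 = ((2 + 8*(2 + 5)) - 26)**2 = ((2 + 8*7) - 26)**2 = ((2 + 56) - 26)**2 = (58 - 26)**2 = 32**2 = 1024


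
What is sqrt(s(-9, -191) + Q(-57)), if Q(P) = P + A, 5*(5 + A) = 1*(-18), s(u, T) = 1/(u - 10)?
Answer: 9*I*sqrt(7315)/95 ≈ 8.1026*I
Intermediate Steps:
s(u, T) = 1/(-10 + u)
A = -43/5 (A = -5 + (1*(-18))/5 = -5 + (1/5)*(-18) = -5 - 18/5 = -43/5 ≈ -8.6000)
Q(P) = -43/5 + P (Q(P) = P - 43/5 = -43/5 + P)
sqrt(s(-9, -191) + Q(-57)) = sqrt(1/(-10 - 9) + (-43/5 - 57)) = sqrt(1/(-19) - 328/5) = sqrt(-1/19 - 328/5) = sqrt(-6237/95) = 9*I*sqrt(7315)/95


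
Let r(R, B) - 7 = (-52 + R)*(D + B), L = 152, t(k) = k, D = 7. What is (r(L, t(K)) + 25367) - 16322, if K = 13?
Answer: 11052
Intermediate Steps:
r(R, B) = 7 + (-52 + R)*(7 + B)
(r(L, t(K)) + 25367) - 16322 = ((-357 - 52*13 + 7*152 + 13*152) + 25367) - 16322 = ((-357 - 676 + 1064 + 1976) + 25367) - 16322 = (2007 + 25367) - 16322 = 27374 - 16322 = 11052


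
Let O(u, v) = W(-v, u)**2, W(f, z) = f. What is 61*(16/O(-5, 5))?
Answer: 976/25 ≈ 39.040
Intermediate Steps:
O(u, v) = v**2 (O(u, v) = (-v)**2 = v**2)
61*(16/O(-5, 5)) = 61*(16/(5**2)) = 61*(16/25) = 976/25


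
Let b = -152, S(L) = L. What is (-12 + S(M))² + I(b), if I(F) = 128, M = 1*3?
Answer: 209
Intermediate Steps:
M = 3
(-12 + S(M))² + I(b) = (-12 + 3)² + 128 = (-9)² + 128 = 81 + 128 = 209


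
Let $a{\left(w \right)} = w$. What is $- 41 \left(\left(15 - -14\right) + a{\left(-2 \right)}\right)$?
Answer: $-1107$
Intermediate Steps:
$- 41 \left(\left(15 - -14\right) + a{\left(-2 \right)}\right) = - 41 \left(\left(15 - -14\right) - 2\right) = - 41 \left(\left(15 + 14\right) - 2\right) = - 41 \left(29 - 2\right) = \left(-41\right) 27 = -1107$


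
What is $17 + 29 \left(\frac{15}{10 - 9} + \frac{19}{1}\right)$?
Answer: $1003$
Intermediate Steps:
$17 + 29 \left(\frac{15}{10 - 9} + \frac{19}{1}\right) = 17 + 29 \left(\frac{15}{1} + 19 \cdot 1\right) = 17 + 29 \left(15 \cdot 1 + 19\right) = 17 + 29 \left(15 + 19\right) = 17 + 29 \cdot 34 = 17 + 986 = 1003$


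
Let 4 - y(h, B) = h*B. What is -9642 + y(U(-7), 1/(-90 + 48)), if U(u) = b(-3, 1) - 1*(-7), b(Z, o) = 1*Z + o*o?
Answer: -404791/42 ≈ -9637.9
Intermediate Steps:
b(Z, o) = Z + o**2
U(u) = 5 (U(u) = (-3 + 1**2) - 1*(-7) = (-3 + 1) + 7 = -2 + 7 = 5)
y(h, B) = 4 - B*h (y(h, B) = 4 - h*B = 4 - B*h)
-9642 + y(U(-7), 1/(-90 + 48)) = -9642 + (4 - 1*5/(-90 + 48)) = -9642 + (4 - 1*5/(-42)) = -9642 + (4 - 1*(-1/42)*5) = -9642 + (4 + 5/42) = -9642 + 173/42 = -404791/42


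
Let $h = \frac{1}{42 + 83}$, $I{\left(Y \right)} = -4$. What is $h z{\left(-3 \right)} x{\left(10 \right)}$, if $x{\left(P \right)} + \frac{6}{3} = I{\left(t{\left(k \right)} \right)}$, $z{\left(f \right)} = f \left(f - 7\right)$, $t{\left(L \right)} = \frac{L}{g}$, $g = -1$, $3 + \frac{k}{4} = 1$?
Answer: $- \frac{36}{25} \approx -1.44$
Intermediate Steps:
$k = -8$ ($k = -12 + 4 \cdot 1 = -12 + 4 = -8$)
$t{\left(L \right)} = - L$ ($t{\left(L \right)} = \frac{L}{-1} = L \left(-1\right) = - L$)
$z{\left(f \right)} = f \left(-7 + f\right)$
$x{\left(P \right)} = -6$ ($x{\left(P \right)} = -2 - 4 = -6$)
$h = \frac{1}{125} \approx 0.008$
$h z{\left(-3 \right)} x{\left(10 \right)} = \frac{\left(-3\right) \left(-7 - 3\right)}{125} \left(-6\right) = \frac{\left(-3\right) \left(-10\right)}{125} \left(-6\right) = \frac{1}{125} \cdot 30 \left(-6\right) = \frac{6}{25} \left(-6\right) = - \frac{36}{25}$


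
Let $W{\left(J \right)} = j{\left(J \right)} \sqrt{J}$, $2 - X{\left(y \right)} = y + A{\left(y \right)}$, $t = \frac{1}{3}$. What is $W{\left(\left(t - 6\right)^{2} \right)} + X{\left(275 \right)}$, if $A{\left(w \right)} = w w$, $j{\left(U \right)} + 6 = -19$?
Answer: $- \frac{228119}{3} \approx -76040.0$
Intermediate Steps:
$j{\left(U \right)} = -25$ ($j{\left(U \right)} = -6 - 19 = -25$)
$t = \frac{1}{3} \approx 0.33333$
$A{\left(w \right)} = w^{2}$
$X{\left(y \right)} = 2 - y - y^{2}$ ($X{\left(y \right)} = 2 - \left(y + y^{2}\right) = 2 - y - y^{2}$)
$W{\left(J \right)} = - 25 \sqrt{J}$
$W{\left(\left(t - 6\right)^{2} \right)} + X{\left(275 \right)} = - 25 \sqrt{\left(\frac{1}{3} - 6\right)^{2}} - 75898 = - 25 \sqrt{\left(- \frac{17}{3}\right)^{2}} - 75898 = - 25 \sqrt{\frac{289}{9}} - 75898 = \left(-25\right) \frac{17}{3} - 75898 = - \frac{425}{3} - 75898 = - \frac{228119}{3}$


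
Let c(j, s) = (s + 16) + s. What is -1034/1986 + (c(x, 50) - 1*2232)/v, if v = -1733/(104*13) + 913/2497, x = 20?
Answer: 9343733833/4046475 ≈ 2309.1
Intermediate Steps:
c(j, s) = 16 + 2*s (c(j, s) = (16 + s) + s = 16 + 2*s)
v = -281175/306904 (v = -1733/1352 + 913*(1/2497) = -1733*1/1352 + 83/227 = -1733/1352 + 83/227 = -281175/306904 ≈ -0.91617)
-1034/1986 + (c(x, 50) - 1*2232)/v = -1034/1986 + ((16 + 2*50) - 1*2232)/(-281175/306904) = -1034*1/1986 + ((16 + 100) - 2232)*(-306904/281175) = -517/993 + (116 - 2232)*(-306904/281175) = -517/993 - 2116*(-306904/281175) = -517/993 + 28235168/12225 = 9343733833/4046475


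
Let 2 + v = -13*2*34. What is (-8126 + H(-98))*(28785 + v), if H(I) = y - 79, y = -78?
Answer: -231087417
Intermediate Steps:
v = -886 (v = -2 - 13*2*34 = -2 - 26*34 = -2 - 884 = -886)
H(I) = -157 (H(I) = -78 - 79 = -157)
(-8126 + H(-98))*(28785 + v) = (-8126 - 157)*(28785 - 886) = -8283*27899 = -231087417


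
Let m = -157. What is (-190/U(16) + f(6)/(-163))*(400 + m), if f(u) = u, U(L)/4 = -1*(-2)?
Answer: -3768687/652 ≈ -5780.2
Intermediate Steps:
U(L) = 8 (U(L) = 4*(-1*(-2)) = 4*2 = 8)
(-190/U(16) + f(6)/(-163))*(400 + m) = (-190/8 + 6/(-163))*(400 - 157) = (-190*⅛ + 6*(-1/163))*243 = (-95/4 - 6/163)*243 = -15509/652*243 = -3768687/652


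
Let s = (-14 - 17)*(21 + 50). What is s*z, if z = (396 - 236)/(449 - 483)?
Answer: 176080/17 ≈ 10358.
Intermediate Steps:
z = -80/17 (z = 160/(-34) = 160*(-1/34) = -80/17 ≈ -4.7059)
s = -2201 (s = -31*71 = -2201)
s*z = -2201*(-80/17) = 176080/17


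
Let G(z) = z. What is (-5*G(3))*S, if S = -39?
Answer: 585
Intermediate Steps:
(-5*G(3))*S = -5*3*(-39) = -15*(-39) = 585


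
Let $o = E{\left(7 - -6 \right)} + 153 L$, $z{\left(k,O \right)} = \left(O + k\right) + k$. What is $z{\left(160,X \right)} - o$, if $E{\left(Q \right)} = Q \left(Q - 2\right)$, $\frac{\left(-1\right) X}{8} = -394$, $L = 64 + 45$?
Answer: $-13348$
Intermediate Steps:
$L = 109$
$X = 3152$ ($X = \left(-8\right) \left(-394\right) = 3152$)
$z{\left(k,O \right)} = O + 2 k$
$E{\left(Q \right)} = Q \left(-2 + Q\right)$
$o = 16820$ ($o = \left(7 - -6\right) \left(-2 + \left(7 - -6\right)\right) + 153 \cdot 109 = \left(7 + 6\right) \left(-2 + \left(7 + 6\right)\right) + 16677 = 13 \left(-2 + 13\right) + 16677 = 13 \cdot 11 + 16677 = 143 + 16677 = 16820$)
$z{\left(160,X \right)} - o = \left(3152 + 2 \cdot 160\right) - 16820 = \left(3152 + 320\right) - 16820 = 3472 - 16820 = -13348$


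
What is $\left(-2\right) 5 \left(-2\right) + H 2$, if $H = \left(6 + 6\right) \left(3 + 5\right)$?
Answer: $212$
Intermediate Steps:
$H = 96$ ($H = 12 \cdot 8 = 96$)
$\left(-2\right) 5 \left(-2\right) + H 2 = \left(-2\right) 5 \left(-2\right) + 96 \cdot 2 = \left(-10\right) \left(-2\right) + 192 = 20 + 192 = 212$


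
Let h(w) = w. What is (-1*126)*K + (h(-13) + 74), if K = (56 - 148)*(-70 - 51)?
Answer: -1402571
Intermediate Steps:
K = 11132 (K = -92*(-121) = 11132)
(-1*126)*K + (h(-13) + 74) = -1*126*11132 + (-13 + 74) = -126*11132 + 61 = -1402632 + 61 = -1402571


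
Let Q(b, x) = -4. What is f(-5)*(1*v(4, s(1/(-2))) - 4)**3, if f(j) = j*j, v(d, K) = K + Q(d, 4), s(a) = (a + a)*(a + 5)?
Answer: -390625/8 ≈ -48828.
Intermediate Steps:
s(a) = 2*a*(5 + a) (s(a) = (2*a)*(5 + a) = 2*a*(5 + a))
v(d, K) = -4 + K (v(d, K) = K - 4 = -4 + K)
f(j) = j**2
f(-5)*(1*v(4, s(1/(-2))) - 4)**3 = (-5)**2*(1*(-4 + 2*(5 + 1/(-2))/(-2)) - 4)**3 = 25*(1*(-4 + 2*(-1/2)*(5 - 1/2)) - 4)**3 = 25*(1*(-4 + 2*(-1/2)*(9/2)) - 4)**3 = 25*(1*(-4 - 9/2) - 4)**3 = 25*(1*(-17/2) - 4)**3 = 25*(-17/2 - 4)**3 = 25*(-25/2)**3 = 25*(-15625/8) = -390625/8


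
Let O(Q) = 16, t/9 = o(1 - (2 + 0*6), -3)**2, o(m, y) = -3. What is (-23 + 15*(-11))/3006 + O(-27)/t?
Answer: 1826/13527 ≈ 0.13499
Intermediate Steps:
t = 81 (t = 9*(-3)**2 = 9*9 = 81)
(-23 + 15*(-11))/3006 + O(-27)/t = (-23 + 15*(-11))/3006 + 16/81 = (-23 - 165)*(1/3006) + 16*(1/81) = -188*1/3006 + 16/81 = -94/1503 + 16/81 = 1826/13527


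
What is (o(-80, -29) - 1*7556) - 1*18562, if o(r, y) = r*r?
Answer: -19718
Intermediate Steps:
o(r, y) = r²
(o(-80, -29) - 1*7556) - 1*18562 = ((-80)² - 1*7556) - 1*18562 = (6400 - 7556) - 18562 = -1156 - 18562 = -19718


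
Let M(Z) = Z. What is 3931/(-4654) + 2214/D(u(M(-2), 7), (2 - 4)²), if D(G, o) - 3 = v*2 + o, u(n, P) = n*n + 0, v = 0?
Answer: 10276439/32578 ≈ 315.44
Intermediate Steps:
u(n, P) = n² (u(n, P) = n² + 0 = n²)
D(G, o) = 3 + o (D(G, o) = 3 + (0*2 + o) = 3 + (0 + o) = 3 + o)
3931/(-4654) + 2214/D(u(M(-2), 7), (2 - 4)²) = 3931/(-4654) + 2214/(3 + (2 - 4)²) = 3931*(-1/4654) + 2214/(3 + (-2)²) = -3931/4654 + 2214/(3 + 4) = -3931/4654 + 2214/7 = 10276439/32578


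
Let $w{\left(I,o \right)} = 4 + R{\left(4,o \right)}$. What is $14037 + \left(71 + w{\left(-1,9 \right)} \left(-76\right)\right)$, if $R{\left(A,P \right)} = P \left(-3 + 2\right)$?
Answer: $14488$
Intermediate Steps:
$R{\left(A,P \right)} = - P$ ($R{\left(A,P \right)} = P \left(-1\right) = - P$)
$w{\left(I,o \right)} = 4 - o$
$14037 + \left(71 + w{\left(-1,9 \right)} \left(-76\right)\right) = 14037 + \left(71 + \left(4 - 9\right) \left(-76\right)\right) = 14037 + \left(71 - -380\right) = 14037 + \left(71 + 380\right) = 14037 + 451 = 14488$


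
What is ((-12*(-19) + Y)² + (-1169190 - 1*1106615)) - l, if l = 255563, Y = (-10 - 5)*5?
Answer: -2507959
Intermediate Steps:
Y = -75 (Y = -15*5 = -75)
((-12*(-19) + Y)² + (-1169190 - 1*1106615)) - l = ((-12*(-19) - 75)² + (-1169190 - 1*1106615)) - 1*255563 = ((228 - 75)² + (-1169190 - 1106615)) - 255563 = (153² - 2275805) - 255563 = (23409 - 2275805) - 255563 = -2252396 - 255563 = -2507959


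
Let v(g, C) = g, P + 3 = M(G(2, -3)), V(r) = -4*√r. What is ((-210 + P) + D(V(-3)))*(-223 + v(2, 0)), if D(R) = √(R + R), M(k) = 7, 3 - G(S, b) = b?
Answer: 45526 - 442*3^(¼)*(1 - I) ≈ 44944.0 + 581.71*I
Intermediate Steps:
G(S, b) = 3 - b
P = 4 (P = -3 + 7 = 4)
D(R) = √2*√R (D(R) = √(2*R) = √2*√R)
((-210 + P) + D(V(-3)))*(-223 + v(2, 0)) = ((-210 + 4) + √2*√(-4*I*√3))*(-223 + 2) = (-206 + √2*√(-4*I*√3))*(-221) = (-206 + √2*(2*3^(¼)*√(-I)))*(-221) = (-206 + 2*√2*3^(¼)*√(-I))*(-221) = 45526 - 442*√2*3^(¼)*√(-I)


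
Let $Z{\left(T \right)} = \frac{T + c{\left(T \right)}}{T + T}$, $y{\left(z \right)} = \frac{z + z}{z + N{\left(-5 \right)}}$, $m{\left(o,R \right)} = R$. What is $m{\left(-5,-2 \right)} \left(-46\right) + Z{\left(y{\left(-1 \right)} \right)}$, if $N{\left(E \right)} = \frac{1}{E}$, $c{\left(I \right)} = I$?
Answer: $93$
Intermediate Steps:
$y{\left(z \right)} = \frac{2 z}{- \frac{1}{5} + z}$ ($y{\left(z \right)} = \frac{z + z}{z + \frac{1}{-5}} = \frac{2 z}{z - \frac{1}{5}} = \frac{2 z}{- \frac{1}{5} + z}$)
$Z{\left(T \right)} = 1$ ($Z{\left(T \right)} = \frac{T + T}{T + T} = \frac{2 T}{2 T} = 2 T \frac{1}{2 T} = 1$)
$m{\left(-5,-2 \right)} \left(-46\right) + Z{\left(y{\left(-1 \right)} \right)} = \left(-2\right) \left(-46\right) + 1 = 92 + 1 = 93$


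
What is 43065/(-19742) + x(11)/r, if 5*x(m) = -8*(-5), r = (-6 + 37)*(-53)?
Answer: -70913731/32436106 ≈ -2.1863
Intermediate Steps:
r = -1643 (r = 31*(-53) = -1643)
x(m) = 8 (x(m) = (-8*(-5))/5 = (⅕)*40 = 8)
43065/(-19742) + x(11)/r = 43065/(-19742) + 8/(-1643) = 43065*(-1/19742) + 8*(-1/1643) = -43065/19742 - 8/1643 = -70913731/32436106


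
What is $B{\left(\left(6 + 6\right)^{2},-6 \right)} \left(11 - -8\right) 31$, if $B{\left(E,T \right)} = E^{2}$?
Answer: $12213504$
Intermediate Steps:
$B{\left(\left(6 + 6\right)^{2},-6 \right)} \left(11 - -8\right) 31 = \left(\left(6 + 6\right)^{2}\right)^{2} \left(11 - -8\right) 31 = \left(12^{2}\right)^{2} \left(11 + 8\right) 31 = 144^{2} \cdot 19 \cdot 31 = 20736 \cdot 19 \cdot 31 = 393984 \cdot 31 = 12213504$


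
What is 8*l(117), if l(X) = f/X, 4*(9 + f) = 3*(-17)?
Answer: -58/39 ≈ -1.4872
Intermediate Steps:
f = -87/4 (f = -9 + (3*(-17))/4 = -9 + (¼)*(-51) = -9 - 51/4 = -87/4 ≈ -21.750)
l(X) = -87/(4*X)
8*l(117) = 8*(-87/4/117) = 8*(-87/4*1/117) = 8*(-29/156) = -58/39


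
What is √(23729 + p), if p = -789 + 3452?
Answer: 2*√6598 ≈ 162.46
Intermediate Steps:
p = 2663
√(23729 + p) = √(23729 + 2663) = √26392 = 2*√6598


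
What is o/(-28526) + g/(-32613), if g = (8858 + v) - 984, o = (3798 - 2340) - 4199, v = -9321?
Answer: 130669355/930318438 ≈ 0.14046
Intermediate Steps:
o = -2741 (o = 1458 - 4199 = -2741)
g = -1447 (g = (8858 - 9321) - 984 = -463 - 984 = -1447)
o/(-28526) + g/(-32613) = -2741/(-28526) - 1447/(-32613) = -2741*(-1/28526) - 1447*(-1/32613) = 2741/28526 + 1447/32613 = 130669355/930318438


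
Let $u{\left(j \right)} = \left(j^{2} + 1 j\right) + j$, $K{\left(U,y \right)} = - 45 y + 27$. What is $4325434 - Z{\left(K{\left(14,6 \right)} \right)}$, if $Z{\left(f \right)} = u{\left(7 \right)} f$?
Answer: $4340743$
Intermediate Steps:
$K{\left(U,y \right)} = 27 - 45 y$
$u{\left(j \right)} = j^{2} + 2 j$ ($u{\left(j \right)} = \left(j^{2} + j\right) + j = \left(j + j^{2}\right) + j = j^{2} + 2 j$)
$Z{\left(f \right)} = 63 f$ ($Z{\left(f \right)} = 7 \left(2 + 7\right) f = 7 \cdot 9 f = 63 f$)
$4325434 - Z{\left(K{\left(14,6 \right)} \right)} = 4325434 - 63 \left(27 - 270\right) = 4325434 - 63 \left(-243\right) = 4325434 - -15309 = 4325434 + 15309 = 4340743$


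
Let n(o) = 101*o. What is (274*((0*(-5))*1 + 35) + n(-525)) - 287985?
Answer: -331420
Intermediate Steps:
(274*((0*(-5))*1 + 35) + n(-525)) - 287985 = (274*((0*(-5))*1 + 35) + 101*(-525)) - 287985 = (274*(0*1 + 35) - 53025) - 287985 = (274*(0 + 35) - 53025) - 287985 = (274*35 - 53025) - 287985 = (9590 - 53025) - 287985 = -43435 - 287985 = -331420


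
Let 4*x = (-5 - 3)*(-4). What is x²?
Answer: 64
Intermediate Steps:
x = 8 (x = ((-5 - 3)*(-4))/4 = (-8*(-4))/4 = (¼)*32 = 8)
x² = 8² = 64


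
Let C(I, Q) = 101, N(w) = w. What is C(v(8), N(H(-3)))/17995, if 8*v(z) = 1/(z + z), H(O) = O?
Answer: 101/17995 ≈ 0.0056127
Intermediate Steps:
v(z) = 1/(16*z) (v(z) = 1/(8*(z + z)) = 1/(8*((2*z))) = (1/(2*z))/8 = 1/(16*z))
C(v(8), N(H(-3)))/17995 = 101/17995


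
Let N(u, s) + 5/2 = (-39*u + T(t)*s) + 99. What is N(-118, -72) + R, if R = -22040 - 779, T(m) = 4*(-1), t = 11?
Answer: -35665/2 ≈ -17833.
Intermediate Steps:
T(m) = -4
N(u, s) = 193/2 - 39*u - 4*s (N(u, s) = -5/2 + ((-39*u - 4*s) + 99) = -5/2 + (99 - 39*u - 4*s) = 193/2 - 39*u - 4*s)
R = -22819
N(-118, -72) + R = (193/2 - 39*(-118) - 4*(-72)) - 22819 = (193/2 + 4602 + 288) - 22819 = 9973/2 - 22819 = -35665/2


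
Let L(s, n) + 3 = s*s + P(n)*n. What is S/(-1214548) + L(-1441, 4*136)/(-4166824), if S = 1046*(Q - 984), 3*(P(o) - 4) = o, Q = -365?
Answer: 1213192170673/1897802908332 ≈ 0.63926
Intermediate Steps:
P(o) = 4 + o/3
S = -1411054 (S = 1046*(-365 - 984) = 1046*(-1349) = -1411054)
L(s, n) = -3 + s**2 + n*(4 + n/3) (L(s, n) = -3 + (s*s + (4 + n/3)*n) = -3 + (s**2 + n*(4 + n/3)) = -3 + s**2 + n*(4 + n/3))
S/(-1214548) + L(-1441, 4*136)/(-4166824) = -1411054/(-1214548) + (-3 + (-1441)**2 + (4*136)*(12 + 4*136)/3)/(-4166824) = -1411054*(-1/1214548) + (-3 + 2076481 + (1/3)*544*(12 + 544))*(-1/4166824) = 705527/607274 + (-3 + 2076481 + (1/3)*544*556)*(-1/4166824) = 705527/607274 + (-3 + 2076481 + 302464/3)*(-1/4166824) = 705527/607274 + (6531898/3)*(-1/4166824) = 705527/607274 - 3265949/6250236 = 1213192170673/1897802908332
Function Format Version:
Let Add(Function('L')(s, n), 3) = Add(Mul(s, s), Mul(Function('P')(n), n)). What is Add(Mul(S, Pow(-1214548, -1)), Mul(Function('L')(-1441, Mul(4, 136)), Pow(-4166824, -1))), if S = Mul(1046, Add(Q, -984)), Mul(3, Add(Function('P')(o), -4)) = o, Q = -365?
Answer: Rational(1213192170673, 1897802908332) ≈ 0.63926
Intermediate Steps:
Function('P')(o) = Add(4, Mul(Rational(1, 3), o))
S = -1411054 (S = Mul(1046, Add(-365, -984)) = Mul(1046, -1349) = -1411054)
Function('L')(s, n) = Add(-3, Pow(s, 2), Mul(n, Add(4, Mul(Rational(1, 3), n)))) (Function('L')(s, n) = Add(-3, Add(Mul(s, s), Mul(Add(4, Mul(Rational(1, 3), n)), n))) = Add(-3, Add(Pow(s, 2), Mul(n, Add(4, Mul(Rational(1, 3), n))))) = Add(-3, Pow(s, 2), Mul(n, Add(4, Mul(Rational(1, 3), n)))))
Add(Mul(S, Pow(-1214548, -1)), Mul(Function('L')(-1441, Mul(4, 136)), Pow(-4166824, -1))) = Add(Mul(-1411054, Pow(-1214548, -1)), Mul(Add(-3, Pow(-1441, 2), Mul(Rational(1, 3), Mul(4, 136), Add(12, Mul(4, 136)))), Pow(-4166824, -1))) = Add(Mul(-1411054, Rational(-1, 1214548)), Mul(Add(-3, 2076481, Mul(Rational(1, 3), 544, Add(12, 544))), Rational(-1, 4166824))) = Add(Rational(705527, 607274), Mul(Add(-3, 2076481, Mul(Rational(1, 3), 544, 556)), Rational(-1, 4166824))) = Add(Rational(705527, 607274), Mul(Add(-3, 2076481, Rational(302464, 3)), Rational(-1, 4166824))) = Add(Rational(705527, 607274), Mul(Rational(6531898, 3), Rational(-1, 4166824))) = Add(Rational(705527, 607274), Rational(-3265949, 6250236)) = Rational(1213192170673, 1897802908332)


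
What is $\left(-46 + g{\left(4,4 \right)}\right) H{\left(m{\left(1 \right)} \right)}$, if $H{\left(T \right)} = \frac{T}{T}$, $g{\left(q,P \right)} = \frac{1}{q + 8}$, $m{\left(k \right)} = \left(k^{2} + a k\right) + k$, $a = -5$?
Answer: $- \frac{551}{12} \approx -45.917$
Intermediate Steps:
$m{\left(k \right)} = k^{2} - 4 k$ ($m{\left(k \right)} = \left(k^{2} - 5 k\right) + k = k^{2} - 4 k$)
$g{\left(q,P \right)} = \frac{1}{8 + q}$
$H{\left(T \right)} = 1$
$\left(-46 + g{\left(4,4 \right)}\right) H{\left(m{\left(1 \right)} \right)} = \left(-46 + \frac{1}{8 + 4}\right) 1 = \left(-46 + \frac{1}{12}\right) 1 = \left(- \frac{551}{12}\right) 1 = - \frac{551}{12}$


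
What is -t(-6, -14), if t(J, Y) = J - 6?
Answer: 12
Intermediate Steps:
t(J, Y) = -6 + J
-t(-6, -14) = -(-6 - 6) = -1*(-12) = 12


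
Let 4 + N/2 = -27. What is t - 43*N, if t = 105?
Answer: 2771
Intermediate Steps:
N = -62 (N = -8 + 2*(-27) = -8 - 54 = -62)
t - 43*N = 105 - 43*(-62) = 105 + 2666 = 2771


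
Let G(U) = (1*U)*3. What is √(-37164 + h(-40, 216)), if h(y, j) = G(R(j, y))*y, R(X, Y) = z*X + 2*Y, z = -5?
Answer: 2*√25509 ≈ 319.43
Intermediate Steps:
R(X, Y) = -5*X + 2*Y
G(U) = 3*U (G(U) = U*3 = 3*U)
h(y, j) = y*(-15*j + 6*y) (h(y, j) = (3*(-5*j + 2*y))*y = (-15*j + 6*y)*y = y*(-15*j + 6*y))
√(-37164 + h(-40, 216)) = √(-37164 + 3*(-40)*(-5*216 + 2*(-40))) = √(-37164 + 3*(-40)*(-1080 - 80)) = √(-37164 + 3*(-40)*(-1160)) = √(-37164 + 139200) = √102036 = 2*√25509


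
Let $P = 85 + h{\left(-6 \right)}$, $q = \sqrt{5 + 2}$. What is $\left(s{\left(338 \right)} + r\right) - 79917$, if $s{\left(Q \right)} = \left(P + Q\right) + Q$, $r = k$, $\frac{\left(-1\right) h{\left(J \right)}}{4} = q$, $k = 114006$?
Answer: $34850 - 4 \sqrt{7} \approx 34839.0$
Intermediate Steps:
$q = \sqrt{7} \approx 2.6458$
$h{\left(J \right)} = - 4 \sqrt{7}$
$r = 114006$
$P = 85 - 4 \sqrt{7} \approx 74.417$
$s{\left(Q \right)} = 85 - 4 \sqrt{7} + 2 Q$ ($s{\left(Q \right)} = \left(\left(85 - 4 \sqrt{7}\right) + Q\right) + Q = \left(85 + Q - 4 \sqrt{7}\right) + Q = 85 - 4 \sqrt{7} + 2 Q$)
$\left(s{\left(338 \right)} + r\right) - 79917 = \left(\left(85 - 4 \sqrt{7} + 2 \cdot 338\right) + 114006\right) - 79917 = \left(\left(85 - 4 \sqrt{7} + 676\right) + 114006\right) + \left(-141537 + 61620\right) = \left(\left(761 - 4 \sqrt{7}\right) + 114006\right) - 79917 = \left(114767 - 4 \sqrt{7}\right) - 79917 = 34850 - 4 \sqrt{7}$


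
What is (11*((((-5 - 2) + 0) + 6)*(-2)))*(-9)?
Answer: -198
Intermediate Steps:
(11*((((-5 - 2) + 0) + 6)*(-2)))*(-9) = (11*(((-7 + 0) + 6)*(-2)))*(-9) = (11*((-7 + 6)*(-2)))*(-9) = (11*(-1*(-2)))*(-9) = (11*2)*(-9) = 22*(-9) = -198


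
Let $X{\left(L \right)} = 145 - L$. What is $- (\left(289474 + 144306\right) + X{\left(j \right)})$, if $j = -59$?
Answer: $-433984$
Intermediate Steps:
$- (\left(289474 + 144306\right) + X{\left(j \right)}) = - (\left(289474 + 144306\right) + \left(145 - -59\right)) = - (433780 + \left(145 + 59\right)) = - (433780 + 204) = \left(-1\right) 433984 = -433984$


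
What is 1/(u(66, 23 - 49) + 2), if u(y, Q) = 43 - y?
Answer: -1/21 ≈ -0.047619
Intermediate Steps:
1/(u(66, 23 - 49) + 2) = 1/((43 - 1*66) + 2) = 1/((43 - 66) + 2) = 1/(-23 + 2) = 1/(-21) = -1/21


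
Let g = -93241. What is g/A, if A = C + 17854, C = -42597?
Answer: 93241/24743 ≈ 3.7684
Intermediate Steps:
A = -24743 (A = -42597 + 17854 = -24743)
g/A = -93241/(-24743) = -93241*(-1/24743) = 93241/24743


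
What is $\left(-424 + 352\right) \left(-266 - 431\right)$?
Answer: $50184$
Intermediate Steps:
$\left(-424 + 352\right) \left(-266 - 431\right) = \left(-72\right) \left(-697\right) = 50184$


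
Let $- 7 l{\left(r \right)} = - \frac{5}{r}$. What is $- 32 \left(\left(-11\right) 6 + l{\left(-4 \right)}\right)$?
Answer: $\frac{14824}{7} \approx 2117.7$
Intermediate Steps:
$l{\left(r \right)} = \frac{5}{7 r}$ ($l{\left(r \right)} = - \frac{\left(-5\right) \frac{1}{r}}{7} = \frac{5}{7 r}$)
$- 32 \left(\left(-11\right) 6 + l{\left(-4 \right)}\right) = - 32 \left(\left(-11\right) 6 + \frac{5}{7 \left(-4\right)}\right) = - 32 \left(-66 + \frac{5}{7} \left(- \frac{1}{4}\right)\right) = - 32 \left(-66 - \frac{5}{28}\right) = \left(-32\right) \left(- \frac{1853}{28}\right) = \frac{14824}{7}$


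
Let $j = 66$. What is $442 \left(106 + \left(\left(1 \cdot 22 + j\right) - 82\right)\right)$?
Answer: $49504$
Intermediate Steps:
$442 \left(106 + \left(\left(1 \cdot 22 + j\right) - 82\right)\right) = 442 \left(106 + \left(\left(1 \cdot 22 + 66\right) - 82\right)\right) = 442 \left(106 + \left(\left(22 + 66\right) - 82\right)\right) = 442 \left(106 + \left(88 - 82\right)\right) = 442 \left(106 + 6\right) = 442 \cdot 112 = 49504$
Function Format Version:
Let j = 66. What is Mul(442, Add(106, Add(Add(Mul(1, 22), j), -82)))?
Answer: 49504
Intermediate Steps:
Mul(442, Add(106, Add(Add(Mul(1, 22), j), -82))) = Mul(442, Add(106, Add(Add(Mul(1, 22), 66), -82))) = Mul(442, Add(106, Add(Add(22, 66), -82))) = Mul(442, Add(106, Add(88, -82))) = Mul(442, Add(106, 6)) = Mul(442, 112) = 49504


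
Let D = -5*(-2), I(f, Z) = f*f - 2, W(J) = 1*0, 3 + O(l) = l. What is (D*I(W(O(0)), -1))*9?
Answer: -180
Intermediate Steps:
O(l) = -3 + l
W(J) = 0
I(f, Z) = -2 + f² (I(f, Z) = f² - 2 = -2 + f²)
D = 10
(D*I(W(O(0)), -1))*9 = (10*(-2 + 0²))*9 = (10*(-2 + 0))*9 = (10*(-2))*9 = -20*9 = -180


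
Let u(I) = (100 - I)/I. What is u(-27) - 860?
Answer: -23347/27 ≈ -864.70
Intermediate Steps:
u(I) = (100 - I)/I
u(-27) - 860 = (100 - 1*(-27))/(-27) - 860 = -(100 + 27)/27 - 860 = -1/27*127 - 860 = -127/27 - 860 = -23347/27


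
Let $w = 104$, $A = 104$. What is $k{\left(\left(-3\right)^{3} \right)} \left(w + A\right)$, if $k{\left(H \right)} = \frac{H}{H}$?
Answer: $208$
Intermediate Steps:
$k{\left(H \right)} = 1$
$k{\left(\left(-3\right)^{3} \right)} \left(w + A\right) = 1 \left(104 + 104\right) = 1 \cdot 208 = 208$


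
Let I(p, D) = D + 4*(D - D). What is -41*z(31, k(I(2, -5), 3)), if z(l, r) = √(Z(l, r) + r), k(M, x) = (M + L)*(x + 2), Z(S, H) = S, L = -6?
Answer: -82*I*√6 ≈ -200.86*I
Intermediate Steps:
I(p, D) = D (I(p, D) = D + 4*0 = D + 0 = D)
k(M, x) = (-6 + M)*(2 + x) (k(M, x) = (M - 6)*(x + 2) = (-6 + M)*(2 + x))
z(l, r) = √(l + r)
-41*z(31, k(I(2, -5), 3)) = -41*√(31 + (-12 - 6*3 + 2*(-5) - 5*3)) = -41*√(31 + (-12 - 18 - 10 - 15)) = -41*√(31 - 55) = -82*I*√6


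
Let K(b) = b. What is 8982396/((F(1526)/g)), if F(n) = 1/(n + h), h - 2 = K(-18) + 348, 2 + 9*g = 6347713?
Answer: 11770977881993672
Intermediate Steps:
g = 6347711/9 (g = -2/9 + (1/9)*6347713 = -2/9 + 6347713/9 = 6347711/9 ≈ 7.0530e+5)
h = 332 (h = 2 + (-18 + 348) = 2 + 330 = 332)
F(n) = 1/(332 + n) (F(n) = 1/(n + 332) = 1/(332 + n))
8982396/((F(1526)/g)) = 8982396/((1/((332 + 1526)*(6347711/9)))) = 8982396/(((9/6347711)/1858)) = 8982396/(((1/1858)*(9/6347711))) = 8982396/(9/11794047038) = 8982396*(11794047038/9) = 11770977881993672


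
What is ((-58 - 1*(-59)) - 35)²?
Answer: 1156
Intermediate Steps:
((-58 - 1*(-59)) - 35)² = ((-58 + 59) - 35)² = (1 - 35)² = (-34)² = 1156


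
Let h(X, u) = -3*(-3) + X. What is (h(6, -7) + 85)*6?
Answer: 600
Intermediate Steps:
h(X, u) = 9 + X
(h(6, -7) + 85)*6 = ((9 + 6) + 85)*6 = (15 + 85)*6 = 100*6 = 600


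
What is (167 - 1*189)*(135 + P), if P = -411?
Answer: 6072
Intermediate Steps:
(167 - 1*189)*(135 + P) = (167 - 1*189)*(135 - 411) = (167 - 189)*(-276) = -22*(-276) = 6072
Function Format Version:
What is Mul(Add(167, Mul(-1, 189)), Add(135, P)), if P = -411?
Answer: 6072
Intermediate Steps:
Mul(Add(167, Mul(-1, 189)), Add(135, P)) = Mul(Add(167, Mul(-1, 189)), Add(135, -411)) = Mul(Add(167, -189), -276) = Mul(-22, -276) = 6072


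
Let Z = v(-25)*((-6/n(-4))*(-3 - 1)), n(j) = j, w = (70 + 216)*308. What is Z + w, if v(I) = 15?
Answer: 87998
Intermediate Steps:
w = 88088 (w = 286*308 = 88088)
Z = -90 (Z = 15*((-6/(-4))*(-3 - 1)) = 15*(-6*(-¼)*(-4)) = 15*((3/2)*(-4)) = 15*(-6) = -90)
Z + w = -90 + 88088 = 87998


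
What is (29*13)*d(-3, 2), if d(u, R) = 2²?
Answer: 1508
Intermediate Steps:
d(u, R) = 4
(29*13)*d(-3, 2) = (29*13)*4 = 377*4 = 1508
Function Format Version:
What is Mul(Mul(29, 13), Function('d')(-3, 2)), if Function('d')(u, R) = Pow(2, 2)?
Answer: 1508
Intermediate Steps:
Function('d')(u, R) = 4
Mul(Mul(29, 13), Function('d')(-3, 2)) = Mul(Mul(29, 13), 4) = Mul(377, 4) = 1508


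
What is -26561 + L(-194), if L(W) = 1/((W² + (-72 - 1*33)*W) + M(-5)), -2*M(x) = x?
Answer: -3081527535/116017 ≈ -26561.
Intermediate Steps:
M(x) = -x/2
L(W) = 1/(5/2 + W² - 105*W) (L(W) = 1/((W² + (-72 - 1*33)*W) - ½*(-5)) = 1/((W² + (-72 - 33)*W) + 5/2) = 1/((W² - 105*W) + 5/2) = 1/(5/2 + W² - 105*W))
-26561 + L(-194) = -26561 + 2/(5 - 210*(-194) + 2*(-194)²) = -26561 + 2/(5 + 40740 + 2*37636) = -26561 + 2/(5 + 40740 + 75272) = -26561 + 2/116017 = -3081527535/116017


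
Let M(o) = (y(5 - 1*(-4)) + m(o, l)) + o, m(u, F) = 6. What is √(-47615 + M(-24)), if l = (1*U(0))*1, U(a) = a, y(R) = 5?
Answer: 126*I*√3 ≈ 218.24*I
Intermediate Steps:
l = 0 (l = (1*0)*1 = 0*1 = 0)
M(o) = 11 + o (M(o) = (5 + 6) + o = 11 + o)
√(-47615 + M(-24)) = √(-47615 + (11 - 24)) = √(-47615 - 13) = √(-47628) = 126*I*√3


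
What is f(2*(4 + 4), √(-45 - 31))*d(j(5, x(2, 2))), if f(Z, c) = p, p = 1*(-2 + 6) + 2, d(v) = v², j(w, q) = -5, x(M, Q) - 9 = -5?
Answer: 150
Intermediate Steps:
x(M, Q) = 4 (x(M, Q) = 9 - 5 = 4)
p = 6 (p = 1*4 + 2 = 4 + 2 = 6)
f(Z, c) = 6
f(2*(4 + 4), √(-45 - 31))*d(j(5, x(2, 2))) = 6*(-5)² = 6*25 = 150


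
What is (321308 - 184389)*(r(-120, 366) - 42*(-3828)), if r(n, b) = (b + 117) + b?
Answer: 22129533375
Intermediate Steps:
r(n, b) = 117 + 2*b (r(n, b) = (117 + b) + b = 117 + 2*b)
(321308 - 184389)*(r(-120, 366) - 42*(-3828)) = (321308 - 184389)*((117 + 2*366) - 42*(-3828)) = 136919*((117 + 732) + 160776) = 136919*(849 + 160776) = 136919*161625 = 22129533375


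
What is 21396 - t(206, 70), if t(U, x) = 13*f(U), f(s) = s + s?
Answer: 16040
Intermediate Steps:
f(s) = 2*s
t(U, x) = 26*U (t(U, x) = 13*(2*U) = 26*U)
21396 - t(206, 70) = 21396 - 26*206 = 21396 - 1*5356 = 21396 - 5356 = 16040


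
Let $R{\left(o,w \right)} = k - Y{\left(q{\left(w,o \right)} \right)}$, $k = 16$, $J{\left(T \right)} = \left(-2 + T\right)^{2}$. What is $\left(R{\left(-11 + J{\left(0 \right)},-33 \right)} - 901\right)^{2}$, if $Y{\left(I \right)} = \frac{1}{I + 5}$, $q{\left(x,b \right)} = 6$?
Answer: $\frac{94789696}{121} \approx 7.8339 \cdot 10^{5}$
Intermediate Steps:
$Y{\left(I \right)} = \frac{1}{5 + I}$
$R{\left(o,w \right)} = \frac{175}{11}$ ($R{\left(o,w \right)} = 16 - \frac{1}{5 + 6} = 16 - \frac{1}{11} = \frac{175}{11}$)
$\left(R{\left(-11 + J{\left(0 \right)},-33 \right)} - 901\right)^{2} = \left(\frac{175}{11} - 901\right)^{2} = \left(- \frac{9736}{11}\right)^{2} = \frac{94789696}{121}$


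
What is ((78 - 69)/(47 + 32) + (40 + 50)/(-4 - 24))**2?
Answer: 11758041/1223236 ≈ 9.6122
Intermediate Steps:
((78 - 69)/(47 + 32) + (40 + 50)/(-4 - 24))**2 = (9/79 + 90/(-28))**2 = (9*(1/79) + 90*(-1/28))**2 = (9/79 - 45/14)**2 = (-3429/1106)**2 = 11758041/1223236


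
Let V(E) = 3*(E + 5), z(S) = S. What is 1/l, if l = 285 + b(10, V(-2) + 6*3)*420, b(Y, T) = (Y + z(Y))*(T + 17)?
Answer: 1/369885 ≈ 2.7035e-6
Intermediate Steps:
V(E) = 15 + 3*E (V(E) = 3*(5 + E) = 15 + 3*E)
b(Y, T) = 2*Y*(17 + T) (b(Y, T) = (Y + Y)*(T + 17) = (2*Y)*(17 + T) = 2*Y*(17 + T))
l = 369885 (l = 285 + (2*10*(17 + ((15 + 3*(-2)) + 6*3)))*420 = 285 + (2*10*(17 + ((15 - 6) + 18)))*420 = 285 + (2*10*(17 + (9 + 18)))*420 = 285 + (2*10*(17 + 27))*420 = 285 + (2*10*44)*420 = 285 + 880*420 = 285 + 369600 = 369885)
1/l = 1/369885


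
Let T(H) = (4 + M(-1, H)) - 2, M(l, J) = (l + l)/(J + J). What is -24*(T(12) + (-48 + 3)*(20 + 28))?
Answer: 51794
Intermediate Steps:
M(l, J) = l/J (M(l, J) = (2*l)/((2*J)) = (2*l)*(1/(2*J)) = l/J)
T(H) = 2 - 1/H (T(H) = (4 - 1/H) - 2 = 2 - 1/H)
-24*(T(12) + (-48 + 3)*(20 + 28)) = -24*((2 - 1/12) + (-48 + 3)*(20 + 28)) = -24*((2 - 1*1/12) - 45*48) = -24*((2 - 1/12) - 2160) = -24*(23/12 - 2160) = -24*(-25897/12) = 51794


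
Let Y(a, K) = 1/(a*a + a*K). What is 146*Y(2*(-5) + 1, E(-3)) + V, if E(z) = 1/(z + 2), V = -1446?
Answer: -64997/45 ≈ -1444.4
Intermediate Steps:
E(z) = 1/(2 + z)
Y(a, K) = 1/(a² + K*a)
146*Y(2*(-5) + 1, E(-3)) + V = 146*(1/((2*(-5) + 1)*(1/(2 - 3) + (2*(-5) + 1)))) - 1446 = 146*(1/((-10 + 1)*(1/(-1) + (-10 + 1)))) - 1446 = 146*(1/((-9)*(-1 - 9))) - 1446 = 146*(-⅑/(-10)) - 1446 = 146*(-⅑*(-⅒)) - 1446 = 146*(1/90) - 1446 = 73/45 - 1446 = -64997/45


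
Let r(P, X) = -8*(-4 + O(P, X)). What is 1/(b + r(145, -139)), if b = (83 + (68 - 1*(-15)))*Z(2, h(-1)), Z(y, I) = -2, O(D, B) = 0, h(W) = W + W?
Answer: -1/300 ≈ -0.0033333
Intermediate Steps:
h(W) = 2*W
r(P, X) = 32 (r(P, X) = -8*(-4 + 0) = -8*(-4) = 32)
b = -332 (b = (83 + (68 - 1*(-15)))*(-2) = (83 + (68 + 15))*(-2) = (83 + 83)*(-2) = 166*(-2) = -332)
1/(b + r(145, -139)) = 1/(-332 + 32) = 1/(-300) = -1/300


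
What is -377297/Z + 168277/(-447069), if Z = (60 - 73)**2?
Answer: -168706231306/75554661 ≈ -2232.9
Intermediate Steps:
Z = 169 (Z = (-13)**2 = 169)
-377297/Z + 168277/(-447069) = -377297/169 + 168277/(-447069) = -377297*1/169 + 168277*(-1/447069) = -377297/169 - 168277/447069 = -168706231306/75554661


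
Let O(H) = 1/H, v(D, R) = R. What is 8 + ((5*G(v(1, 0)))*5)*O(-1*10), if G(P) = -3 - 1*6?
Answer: 61/2 ≈ 30.500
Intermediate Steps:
G(P) = -9 (G(P) = -3 - 6 = -9)
8 + ((5*G(v(1, 0)))*5)*O(-1*10) = 8 + ((5*(-9))*5)/((-1*10)) = 8 - 45*5/(-10) = 8 - 225*(-⅒) = 8 + 45/2 = 61/2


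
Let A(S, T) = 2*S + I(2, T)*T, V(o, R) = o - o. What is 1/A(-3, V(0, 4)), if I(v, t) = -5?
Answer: -⅙ ≈ -0.16667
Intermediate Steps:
V(o, R) = 0
A(S, T) = -5*T + 2*S (A(S, T) = 2*S - 5*T = -5*T + 2*S)
1/A(-3, V(0, 4)) = 1/(-5*0 + 2*(-3)) = 1/(0 - 6) = 1/(-6) = -⅙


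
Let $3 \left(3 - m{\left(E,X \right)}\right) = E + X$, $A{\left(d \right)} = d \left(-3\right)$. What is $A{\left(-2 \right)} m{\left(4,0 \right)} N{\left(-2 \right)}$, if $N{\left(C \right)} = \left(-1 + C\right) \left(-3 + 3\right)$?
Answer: $0$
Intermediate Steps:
$A{\left(d \right)} = - 3 d$
$N{\left(C \right)} = 0$ ($N{\left(C \right)} = \left(-1 + C\right) 0 = 0$)
$m{\left(E,X \right)} = 3 - \frac{E}{3} - \frac{X}{3}$ ($m{\left(E,X \right)} = 3 - \frac{E + X}{3} = 3 - \left(\frac{E}{3} + \frac{X}{3}\right) = 3 - \frac{E}{3} - \frac{X}{3}$)
$A{\left(-2 \right)} m{\left(4,0 \right)} N{\left(-2 \right)} = \left(-3\right) \left(-2\right) \left(3 - \frac{4}{3} - 0\right) 0 = 6 \left(3 - \frac{4}{3} + 0\right) 0 = 6 \cdot \frac{5}{3} \cdot 0 = 10 \cdot 0 = 0$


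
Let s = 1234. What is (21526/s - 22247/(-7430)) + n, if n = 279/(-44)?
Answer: 1421789513/100854820 ≈ 14.097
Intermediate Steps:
n = -279/44 (n = 279*(-1/44) = -279/44 ≈ -6.3409)
(21526/s - 22247/(-7430)) + n = (21526/1234 - 22247/(-7430)) - 279/44 = (21526*(1/1234) - 22247*(-1/7430)) - 279/44 = (10763/617 + 22247/7430) - 279/44 = 93695489/4584310 - 279/44 = 1421789513/100854820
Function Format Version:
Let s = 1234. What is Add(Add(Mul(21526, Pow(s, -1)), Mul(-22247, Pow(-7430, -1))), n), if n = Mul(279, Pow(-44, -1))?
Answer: Rational(1421789513, 100854820) ≈ 14.097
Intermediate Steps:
n = Rational(-279, 44) (n = Mul(279, Rational(-1, 44)) = Rational(-279, 44) ≈ -6.3409)
Add(Add(Mul(21526, Pow(s, -1)), Mul(-22247, Pow(-7430, -1))), n) = Add(Add(Mul(21526, Pow(1234, -1)), Mul(-22247, Pow(-7430, -1))), Rational(-279, 44)) = Add(Add(Mul(21526, Rational(1, 1234)), Mul(-22247, Rational(-1, 7430))), Rational(-279, 44)) = Add(Add(Rational(10763, 617), Rational(22247, 7430)), Rational(-279, 44)) = Add(Rational(93695489, 4584310), Rational(-279, 44)) = Rational(1421789513, 100854820)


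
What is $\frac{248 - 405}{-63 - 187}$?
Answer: $\frac{157}{250} \approx 0.628$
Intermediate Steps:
$\frac{248 - 405}{-63 - 187} = \frac{248 - 405}{-250} = \left(-157\right) \left(- \frac{1}{250}\right) = \frac{157}{250}$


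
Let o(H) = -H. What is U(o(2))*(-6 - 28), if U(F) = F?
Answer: 68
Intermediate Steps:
U(o(2))*(-6 - 28) = (-1*2)*(-6 - 28) = -2*(-34) = 68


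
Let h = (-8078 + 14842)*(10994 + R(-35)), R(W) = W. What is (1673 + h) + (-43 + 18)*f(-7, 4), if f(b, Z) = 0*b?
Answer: 74128349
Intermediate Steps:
f(b, Z) = 0
h = 74126676 (h = (-8078 + 14842)*(10994 - 35) = 6764*10959 = 74126676)
(1673 + h) + (-43 + 18)*f(-7, 4) = (1673 + 74126676) + (-43 + 18)*0 = 74128349 - 25*0 = 74128349 + 0 = 74128349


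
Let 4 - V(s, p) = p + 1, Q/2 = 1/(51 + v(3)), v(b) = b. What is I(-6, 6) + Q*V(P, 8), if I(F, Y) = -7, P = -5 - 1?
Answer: -194/27 ≈ -7.1852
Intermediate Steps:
P = -6
Q = 1/27 (Q = 2/(51 + 3) = 2/54 = 2*(1/54) = 1/27 ≈ 0.037037)
V(s, p) = 3 - p (V(s, p) = 4 - (p + 1) = 4 - (1 + p) = 4 + (-1 - p) = 3 - p)
I(-6, 6) + Q*V(P, 8) = -7 + (3 - 1*8)/27 = -7 + (3 - 8)/27 = -7 + (1/27)*(-5) = -7 - 5/27 = -194/27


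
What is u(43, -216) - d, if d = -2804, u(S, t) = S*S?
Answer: 4653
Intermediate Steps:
u(S, t) = S²
u(43, -216) - d = 43² - 1*(-2804) = 1849 + 2804 = 4653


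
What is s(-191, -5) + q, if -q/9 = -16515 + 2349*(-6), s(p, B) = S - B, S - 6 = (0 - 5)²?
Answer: 275517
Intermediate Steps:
S = 31 (S = 6 + (0 - 5)² = 6 + (-5)² = 6 + 25 = 31)
s(p, B) = 31 - B
q = 275481 (q = -9*(-16515 + 2349*(-6)) = -9*(-16515 - 14094) = -9*(-30609) = 275481)
s(-191, -5) + q = (31 - 1*(-5)) + 275481 = (31 + 5) + 275481 = 36 + 275481 = 275517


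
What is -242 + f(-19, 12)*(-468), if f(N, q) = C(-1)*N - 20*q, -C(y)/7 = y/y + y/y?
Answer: -12410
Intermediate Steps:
C(y) = -14 (C(y) = -7*(y/y + y/y) = -7*(1 + 1) = -7*2 = -14)
f(N, q) = -20*q - 14*N (f(N, q) = -14*N - 20*q = -20*q - 14*N)
-242 + f(-19, 12)*(-468) = -242 + (-20*12 - 14*(-19))*(-468) = -242 + (-240 + 266)*(-468) = -242 + 26*(-468) = -242 - 12168 = -12410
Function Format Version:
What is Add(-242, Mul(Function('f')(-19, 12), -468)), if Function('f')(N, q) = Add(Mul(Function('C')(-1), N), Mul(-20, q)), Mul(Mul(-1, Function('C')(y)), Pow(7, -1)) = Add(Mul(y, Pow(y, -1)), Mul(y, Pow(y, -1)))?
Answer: -12410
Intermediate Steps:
Function('C')(y) = -14 (Function('C')(y) = Mul(-7, Add(Mul(y, Pow(y, -1)), Mul(y, Pow(y, -1)))) = Mul(-7, Add(1, 1)) = Mul(-7, 2) = -14)
Function('f')(N, q) = Add(Mul(-20, q), Mul(-14, N)) (Function('f')(N, q) = Add(Mul(-14, N), Mul(-20, q)) = Add(Mul(-20, q), Mul(-14, N)))
Add(-242, Mul(Function('f')(-19, 12), -468)) = Add(-242, Mul(Add(Mul(-20, 12), Mul(-14, -19)), -468)) = Add(-242, Mul(Add(-240, 266), -468)) = Add(-242, Mul(26, -468)) = Add(-242, -12168) = -12410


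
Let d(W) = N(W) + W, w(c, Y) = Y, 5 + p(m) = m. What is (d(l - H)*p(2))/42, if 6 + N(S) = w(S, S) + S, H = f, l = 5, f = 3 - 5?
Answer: -15/14 ≈ -1.0714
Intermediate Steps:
p(m) = -5 + m
f = -2
H = -2
N(S) = -6 + 2*S (N(S) = -6 + (S + S) = -6 + 2*S)
d(W) = -6 + 3*W (d(W) = (-6 + 2*W) + W = -6 + 3*W)
(d(l - H)*p(2))/42 = ((-6 + 3*(5 - 1*(-2)))*(-5 + 2))/42 = ((-6 + 3*(5 + 2))*(-3))*(1/42) = ((-6 + 3*7)*(-3))*(1/42) = ((-6 + 21)*(-3))*(1/42) = (15*(-3))*(1/42) = -45*1/42 = -15/14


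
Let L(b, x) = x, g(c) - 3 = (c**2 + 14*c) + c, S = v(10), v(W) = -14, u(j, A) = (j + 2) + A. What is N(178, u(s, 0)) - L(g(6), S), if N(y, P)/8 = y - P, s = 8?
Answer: 1358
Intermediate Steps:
u(j, A) = 2 + A + j (u(j, A) = (2 + j) + A = 2 + A + j)
N(y, P) = -8*P + 8*y (N(y, P) = 8*(y - P) = -8*P + 8*y)
S = -14
g(c) = 3 + c**2 + 15*c (g(c) = 3 + ((c**2 + 14*c) + c) = 3 + (c**2 + 15*c) = 3 + c**2 + 15*c)
N(178, u(s, 0)) - L(g(6), S) = (-8*(2 + 0 + 8) + 8*178) - 1*(-14) = (-8*10 + 1424) + 14 = (-80 + 1424) + 14 = 1344 + 14 = 1358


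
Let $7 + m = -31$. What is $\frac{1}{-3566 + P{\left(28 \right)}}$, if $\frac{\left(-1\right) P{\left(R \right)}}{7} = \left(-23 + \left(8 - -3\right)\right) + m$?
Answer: $- \frac{1}{3216} \approx -0.00031095$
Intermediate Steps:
$m = -38$ ($m = -7 - 31 = -38$)
$P{\left(R \right)} = 350$ ($P{\left(R \right)} = - 7 \left(\left(-23 + \left(8 - -3\right)\right) - 38\right) = - 7 \left(\left(-23 + \left(8 + 3\right)\right) - 38\right) = - 7 \left(\left(-23 + 11\right) - 38\right) = - 7 \left(-12 - 38\right) = \left(-7\right) \left(-50\right) = 350$)
$\frac{1}{-3566 + P{\left(28 \right)}} = \frac{1}{-3566 + 350} = \frac{1}{-3216} = - \frac{1}{3216}$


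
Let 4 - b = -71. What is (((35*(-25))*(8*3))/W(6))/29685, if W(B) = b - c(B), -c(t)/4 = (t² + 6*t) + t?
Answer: -1400/765873 ≈ -0.0018280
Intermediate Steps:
b = 75 (b = 4 - 1*(-71) = 4 + 71 = 75)
c(t) = -28*t - 4*t² (c(t) = -4*((t² + 6*t) + t) = -4*(t² + 7*t) = -28*t - 4*t²)
W(B) = 75 + 4*B*(7 + B) (W(B) = 75 - (-4)*B*(7 + B) = 75 + 4*B*(7 + B))
(((35*(-25))*(8*3))/W(6))/29685 = (((35*(-25))*(8*3))/(75 + 4*6*(7 + 6)))/29685 = ((-875*24)/(75 + 4*6*13))*(1/29685) = -21000/(75 + 312)*(1/29685) = -21000/387*(1/29685) = -21000*1/387*(1/29685) = -7000/129*1/29685 = -1400/765873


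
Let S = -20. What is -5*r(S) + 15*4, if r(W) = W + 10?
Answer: 110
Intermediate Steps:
r(W) = 10 + W
-5*r(S) + 15*4 = -5*(10 - 20) + 15*4 = -5*(-10) + 60 = 50 + 60 = 110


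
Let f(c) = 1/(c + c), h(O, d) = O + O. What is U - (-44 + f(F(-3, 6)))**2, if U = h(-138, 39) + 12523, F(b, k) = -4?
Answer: 659199/64 ≈ 10300.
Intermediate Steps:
h(O, d) = 2*O
f(c) = 1/(2*c)
U = 12247 (U = 2*(-138) + 12523 = -276 + 12523 = 12247)
U - (-44 + f(F(-3, 6)))**2 = 12247 - (-44 + (1/2)/(-4))**2 = 12247 - (-44 + (1/2)*(-1/4))**2 = 12247 - (-44 - 1/8)**2 = 12247 - (-353/8)**2 = 12247 - 1*124609/64 = 12247 - 124609/64 = 659199/64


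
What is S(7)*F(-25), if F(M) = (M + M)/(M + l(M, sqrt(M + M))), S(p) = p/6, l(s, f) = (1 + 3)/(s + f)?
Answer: 2970625/1280673 - 3500*I*sqrt(2)/1280673 ≈ 2.3196 - 0.003865*I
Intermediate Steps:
l(s, f) = 4/(f + s)
S(p) = p/6 (S(p) = p*(1/6) = p/6)
F(M) = 2*M/(M + 4/(M + sqrt(2)*sqrt(M))) (F(M) = (M + M)/(M + 4/(sqrt(M + M) + M)) = (2*M)/(M + 4/(sqrt(2*M) + M)) = (2*M)/(M + 4/(sqrt(2)*sqrt(M) + M)) = (2*M)/(M + 4/(M + sqrt(2)*sqrt(M))) = 2*M/(M + 4/(M + sqrt(2)*sqrt(M))))
S(7)*F(-25) = ((1/6)*7)*(2*(-25)*(-25 + sqrt(2)*sqrt(-25))/(4 - 25*(-25 + sqrt(2)*sqrt(-25)))) = 7*(2*(-25)*(-25 + sqrt(2)*(5*I))/(4 - 25*(-25 + sqrt(2)*(5*I))))/6 = 7*(2*(-25)*(-25 + 5*I*sqrt(2))/(4 - 25*(-25 + 5*I*sqrt(2))))/6 = 7*(2*(-25)*(-25 + 5*I*sqrt(2))/(4 + (625 - 125*I*sqrt(2))))/6 = 7*(2*(-25)*(-25 + 5*I*sqrt(2))/(629 - 125*I*sqrt(2)))/6 = 7*(-50*(-25 + 5*I*sqrt(2))/(629 - 125*I*sqrt(2)))/6 = -175*(-25 + 5*I*sqrt(2))/(3*(629 - 125*I*sqrt(2)))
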